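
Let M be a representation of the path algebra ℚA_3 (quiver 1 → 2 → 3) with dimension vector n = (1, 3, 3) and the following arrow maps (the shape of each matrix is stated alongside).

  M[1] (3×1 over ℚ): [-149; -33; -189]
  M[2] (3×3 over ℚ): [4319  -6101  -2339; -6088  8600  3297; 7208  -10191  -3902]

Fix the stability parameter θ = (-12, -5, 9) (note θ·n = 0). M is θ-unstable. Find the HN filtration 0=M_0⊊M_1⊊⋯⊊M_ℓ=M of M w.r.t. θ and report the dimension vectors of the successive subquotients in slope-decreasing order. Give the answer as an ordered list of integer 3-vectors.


Via rank(M_{q-1}∘⋯∘M_p): M ≅ I[1,3], I[2,3]^2.
μ_θ-semistable layers: μ^(1)=9; μ^(2)=-5; μ^(3)=-12

((0, 0, 3); (0, 3, 0); (1, 0, 0))


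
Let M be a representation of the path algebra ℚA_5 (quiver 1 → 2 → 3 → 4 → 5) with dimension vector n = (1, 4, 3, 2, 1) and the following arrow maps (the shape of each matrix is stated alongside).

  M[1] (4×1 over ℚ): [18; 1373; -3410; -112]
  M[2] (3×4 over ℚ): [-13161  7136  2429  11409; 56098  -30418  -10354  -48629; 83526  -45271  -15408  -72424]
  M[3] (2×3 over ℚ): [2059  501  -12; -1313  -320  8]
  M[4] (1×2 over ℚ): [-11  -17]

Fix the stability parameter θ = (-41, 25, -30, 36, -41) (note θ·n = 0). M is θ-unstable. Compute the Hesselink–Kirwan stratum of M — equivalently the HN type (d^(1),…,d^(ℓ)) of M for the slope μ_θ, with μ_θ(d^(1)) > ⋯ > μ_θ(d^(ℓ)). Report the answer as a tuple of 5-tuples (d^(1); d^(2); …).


Interval decomposition of M: I[1,5], I[2,2], I[2,3], I[2,4].
HN type (ℓ=4): μ^(1)=36; μ^(2)=25; μ^(3)=-5/2; μ^(4)=-41

((0, 0, 0, 1, 0); (0, 1, 0, 0, 0); (0, 3, 3, 1, 1); (1, 0, 0, 0, 0))


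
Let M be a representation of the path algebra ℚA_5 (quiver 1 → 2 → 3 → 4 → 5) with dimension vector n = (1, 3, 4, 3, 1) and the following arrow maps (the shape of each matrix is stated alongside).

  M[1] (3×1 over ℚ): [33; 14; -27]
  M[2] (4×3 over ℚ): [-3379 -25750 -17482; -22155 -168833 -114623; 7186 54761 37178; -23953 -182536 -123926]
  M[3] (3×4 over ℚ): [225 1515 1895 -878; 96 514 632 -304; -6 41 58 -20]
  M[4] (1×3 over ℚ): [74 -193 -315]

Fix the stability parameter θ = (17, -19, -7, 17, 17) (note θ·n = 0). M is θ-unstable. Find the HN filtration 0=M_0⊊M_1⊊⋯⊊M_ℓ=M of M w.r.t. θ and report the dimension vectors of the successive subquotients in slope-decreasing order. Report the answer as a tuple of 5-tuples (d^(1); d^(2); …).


Via rank(M_{q-1}∘⋯∘M_p): M ≅ I[1,4], I[2,3], I[2,5], I[3,3], I[4,4].
μ_θ-semistable layers: μ^(1)=17; μ^(2)=-3; μ^(3)=-7; μ^(4)=-19

((0, 0, 0, 3, 1); (1, 1, 1, 0, 0); (0, 0, 3, 0, 0); (0, 2, 0, 0, 0))


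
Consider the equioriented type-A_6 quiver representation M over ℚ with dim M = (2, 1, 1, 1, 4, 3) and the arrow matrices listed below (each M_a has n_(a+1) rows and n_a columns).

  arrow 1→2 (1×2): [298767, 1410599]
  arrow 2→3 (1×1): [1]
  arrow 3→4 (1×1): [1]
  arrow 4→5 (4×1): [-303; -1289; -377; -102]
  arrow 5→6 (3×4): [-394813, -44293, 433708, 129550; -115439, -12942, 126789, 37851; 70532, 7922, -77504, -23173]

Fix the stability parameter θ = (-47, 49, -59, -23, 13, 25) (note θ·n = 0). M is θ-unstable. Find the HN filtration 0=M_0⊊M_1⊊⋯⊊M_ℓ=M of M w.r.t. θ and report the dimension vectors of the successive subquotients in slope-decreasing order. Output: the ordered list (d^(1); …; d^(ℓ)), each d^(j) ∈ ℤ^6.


Barcode: M ≅ I[1,1], I[1,5], I[5,6]^3. HN layers by μ_θ (4 steps, strictly decreasing):
  μ^(1)=25; μ^(2)=13; μ^(3)=-11; μ^(4)=-47

((0, 0, 0, 0, 0, 3); (0, 0, 0, 0, 4, 0); (0, 1, 1, 1, 0, 0); (2, 0, 0, 0, 0, 0))


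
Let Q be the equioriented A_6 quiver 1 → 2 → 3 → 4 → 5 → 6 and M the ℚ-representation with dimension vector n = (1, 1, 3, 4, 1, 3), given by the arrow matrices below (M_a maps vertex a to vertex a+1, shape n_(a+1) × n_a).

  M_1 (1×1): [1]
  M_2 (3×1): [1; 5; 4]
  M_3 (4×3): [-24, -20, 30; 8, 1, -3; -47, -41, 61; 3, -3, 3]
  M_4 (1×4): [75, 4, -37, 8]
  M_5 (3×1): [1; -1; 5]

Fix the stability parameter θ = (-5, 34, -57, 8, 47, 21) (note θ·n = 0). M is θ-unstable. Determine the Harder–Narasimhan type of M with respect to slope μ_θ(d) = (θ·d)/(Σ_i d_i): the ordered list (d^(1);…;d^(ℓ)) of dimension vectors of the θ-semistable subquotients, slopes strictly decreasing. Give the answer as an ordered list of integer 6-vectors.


Via rank(M_{q-1}∘⋯∘M_p): M ≅ I[1,4], I[3,4], I[3,6], I[4,4], I[6,6]^2.
μ_θ-semistable layers: μ^(1)=34; μ^(2)=21; μ^(3)=8; μ^(4)=-28/3; μ^(5)=-57

((0, 0, 0, 0, 1, 1); (0, 0, 0, 0, 0, 2); (0, 0, 0, 4, 0, 0); (1, 1, 1, 0, 0, 0); (0, 0, 2, 0, 0, 0))


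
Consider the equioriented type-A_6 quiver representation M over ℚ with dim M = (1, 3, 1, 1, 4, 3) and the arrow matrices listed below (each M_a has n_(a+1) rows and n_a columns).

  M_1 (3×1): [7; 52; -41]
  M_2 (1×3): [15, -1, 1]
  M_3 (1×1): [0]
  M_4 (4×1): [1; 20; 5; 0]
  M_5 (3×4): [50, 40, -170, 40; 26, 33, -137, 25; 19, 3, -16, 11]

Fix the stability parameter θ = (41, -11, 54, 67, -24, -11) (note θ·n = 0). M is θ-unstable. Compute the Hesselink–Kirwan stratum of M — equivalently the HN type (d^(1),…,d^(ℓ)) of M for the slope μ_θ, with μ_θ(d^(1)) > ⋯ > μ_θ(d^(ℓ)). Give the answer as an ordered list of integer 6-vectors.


Interval decomposition of M: I[1,3], I[2,2]^2, I[4,6], I[5,5]^2, I[5,6], I[6,6].
HN type (ℓ=5): μ^(1)=54; μ^(2)=15; μ^(3)=32/3; μ^(4)=-11; μ^(5)=-24

((0, 0, 1, 0, 0, 0); (1, 1, 0, 0, 0, 0); (0, 0, 0, 1, 1, 1); (0, 2, 0, 0, 0, 2); (0, 0, 0, 0, 3, 0))


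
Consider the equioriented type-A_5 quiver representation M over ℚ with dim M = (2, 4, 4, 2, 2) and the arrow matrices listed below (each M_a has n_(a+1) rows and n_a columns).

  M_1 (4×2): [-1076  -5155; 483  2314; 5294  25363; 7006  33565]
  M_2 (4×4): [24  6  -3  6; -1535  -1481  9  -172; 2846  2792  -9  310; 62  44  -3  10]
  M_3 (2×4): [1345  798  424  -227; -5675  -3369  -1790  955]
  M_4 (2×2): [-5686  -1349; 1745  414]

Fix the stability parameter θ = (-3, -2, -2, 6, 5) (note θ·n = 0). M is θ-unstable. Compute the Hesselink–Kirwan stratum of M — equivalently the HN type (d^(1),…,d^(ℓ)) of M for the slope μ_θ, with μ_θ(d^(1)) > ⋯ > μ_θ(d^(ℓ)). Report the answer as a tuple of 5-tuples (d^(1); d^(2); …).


Interval decomposition of M: I[1,3], I[1,5], I[2,2]^2, I[3,3], I[3,5].
HN type (ℓ=3): μ^(1)=11/2; μ^(2)=-2; μ^(3)=-3

((0, 0, 0, 2, 2); (0, 4, 4, 0, 0); (2, 0, 0, 0, 0))


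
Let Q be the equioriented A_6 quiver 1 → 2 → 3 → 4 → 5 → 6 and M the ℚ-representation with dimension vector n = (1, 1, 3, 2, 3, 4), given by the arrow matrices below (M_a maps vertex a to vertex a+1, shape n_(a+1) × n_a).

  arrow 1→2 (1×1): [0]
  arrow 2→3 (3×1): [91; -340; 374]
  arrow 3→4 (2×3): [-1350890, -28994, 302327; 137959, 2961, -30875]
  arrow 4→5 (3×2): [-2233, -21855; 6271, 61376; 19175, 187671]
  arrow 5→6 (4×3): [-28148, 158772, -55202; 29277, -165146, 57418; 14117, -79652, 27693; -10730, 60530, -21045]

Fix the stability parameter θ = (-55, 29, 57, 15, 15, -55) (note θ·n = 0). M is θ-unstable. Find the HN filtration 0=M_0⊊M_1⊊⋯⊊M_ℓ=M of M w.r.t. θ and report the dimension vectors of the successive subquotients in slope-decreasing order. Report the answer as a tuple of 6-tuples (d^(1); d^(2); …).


Via rank(M_{q-1}∘⋯∘M_p): M ≅ I[1,1], I[2,6], I[3,3], I[3,6], I[5,5], I[6,6]^2.
μ_θ-semistable layers: μ^(1)=57; μ^(2)=15; μ^(3)=61/5; μ^(4)=8; μ^(5)=-55

((0, 0, 1, 0, 0, 0); (0, 0, 0, 0, 1, 0); (0, 1, 1, 1, 1, 1); (0, 0, 1, 1, 1, 1); (1, 0, 0, 0, 0, 2))


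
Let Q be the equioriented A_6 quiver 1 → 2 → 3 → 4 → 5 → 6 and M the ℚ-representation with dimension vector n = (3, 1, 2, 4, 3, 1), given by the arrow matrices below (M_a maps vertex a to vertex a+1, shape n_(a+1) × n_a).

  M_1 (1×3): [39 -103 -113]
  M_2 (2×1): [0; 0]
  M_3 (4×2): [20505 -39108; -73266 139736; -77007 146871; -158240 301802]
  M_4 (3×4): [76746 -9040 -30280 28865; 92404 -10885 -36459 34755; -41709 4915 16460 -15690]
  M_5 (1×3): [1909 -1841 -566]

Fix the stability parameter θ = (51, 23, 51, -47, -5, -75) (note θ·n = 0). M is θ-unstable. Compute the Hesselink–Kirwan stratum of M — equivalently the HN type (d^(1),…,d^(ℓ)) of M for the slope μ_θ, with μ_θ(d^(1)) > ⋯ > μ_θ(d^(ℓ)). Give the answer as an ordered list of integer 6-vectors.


Barcode: M ≅ I[1,1]^2, I[1,2], I[3,5], I[3,6], I[4,4], I[4,5]. HN layers by μ_θ (6 steps, strictly decreasing):
  μ^(1)=51; μ^(2)=37; μ^(3)=-1/3; μ^(4)=-5; μ^(5)=-19; μ^(6)=-47

((2, 0, 0, 0, 0, 0); (1, 1, 0, 0, 0, 0); (0, 0, 1, 1, 1, 0); (0, 0, 0, 0, 1, 0); (0, 0, 1, 1, 1, 1); (0, 0, 0, 2, 0, 0))


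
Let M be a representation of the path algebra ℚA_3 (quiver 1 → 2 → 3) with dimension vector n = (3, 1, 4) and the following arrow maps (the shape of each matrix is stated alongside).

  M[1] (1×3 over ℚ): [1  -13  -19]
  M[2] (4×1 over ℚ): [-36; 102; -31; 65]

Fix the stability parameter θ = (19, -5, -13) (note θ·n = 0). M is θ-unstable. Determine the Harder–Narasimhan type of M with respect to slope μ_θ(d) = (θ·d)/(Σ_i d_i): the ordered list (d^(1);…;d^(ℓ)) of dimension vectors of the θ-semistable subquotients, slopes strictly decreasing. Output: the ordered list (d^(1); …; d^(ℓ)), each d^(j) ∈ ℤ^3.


Barcode: M ≅ I[1,1]^2, I[1,3], I[3,3]^3. HN layers by μ_θ (3 steps, strictly decreasing):
  μ^(1)=19; μ^(2)=1/3; μ^(3)=-13

((2, 0, 0); (1, 1, 1); (0, 0, 3))


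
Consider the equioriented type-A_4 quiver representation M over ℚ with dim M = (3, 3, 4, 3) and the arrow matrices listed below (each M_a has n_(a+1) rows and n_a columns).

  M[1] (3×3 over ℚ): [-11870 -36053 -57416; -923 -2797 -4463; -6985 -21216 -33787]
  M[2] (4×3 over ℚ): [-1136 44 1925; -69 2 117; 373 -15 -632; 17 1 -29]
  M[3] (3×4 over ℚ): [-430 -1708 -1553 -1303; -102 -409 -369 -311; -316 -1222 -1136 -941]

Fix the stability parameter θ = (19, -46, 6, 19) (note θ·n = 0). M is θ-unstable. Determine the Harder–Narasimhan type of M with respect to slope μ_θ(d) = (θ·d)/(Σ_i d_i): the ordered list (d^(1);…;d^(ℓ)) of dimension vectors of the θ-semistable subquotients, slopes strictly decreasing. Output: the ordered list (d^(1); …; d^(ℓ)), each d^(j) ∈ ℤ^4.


Via rank(M_{q-1}∘⋯∘M_p): M ≅ I[1,1], I[1,4]^2, I[2,4], I[3,3].
μ_θ-semistable layers: μ^(1)=19; μ^(2)=6; μ^(3)=-27/2; μ^(4)=-46

((1, 0, 0, 3); (0, 0, 4, 0); (2, 2, 0, 0); (0, 1, 0, 0))


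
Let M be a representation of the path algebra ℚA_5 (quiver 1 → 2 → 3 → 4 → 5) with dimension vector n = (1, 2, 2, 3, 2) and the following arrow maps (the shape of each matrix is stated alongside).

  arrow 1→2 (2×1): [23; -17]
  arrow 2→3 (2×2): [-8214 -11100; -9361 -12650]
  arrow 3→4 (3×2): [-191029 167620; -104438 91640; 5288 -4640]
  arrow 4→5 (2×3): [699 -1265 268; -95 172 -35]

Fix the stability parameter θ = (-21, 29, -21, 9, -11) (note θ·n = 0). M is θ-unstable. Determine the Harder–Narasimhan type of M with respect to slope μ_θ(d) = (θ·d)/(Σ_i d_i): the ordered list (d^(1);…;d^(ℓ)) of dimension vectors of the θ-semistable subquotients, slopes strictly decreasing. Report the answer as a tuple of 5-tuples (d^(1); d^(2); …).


Interval decomposition of M: I[1,5], I[2,2], I[3,3], I[4,4], I[4,5].
HN type (ℓ=5): μ^(1)=29; μ^(2)=9; μ^(3)=3/2; μ^(4)=-1; μ^(5)=-21

((0, 1, 0, 0, 0); (0, 0, 0, 1, 0); (0, 1, 1, 1, 1); (0, 0, 0, 1, 1); (1, 0, 1, 0, 0))


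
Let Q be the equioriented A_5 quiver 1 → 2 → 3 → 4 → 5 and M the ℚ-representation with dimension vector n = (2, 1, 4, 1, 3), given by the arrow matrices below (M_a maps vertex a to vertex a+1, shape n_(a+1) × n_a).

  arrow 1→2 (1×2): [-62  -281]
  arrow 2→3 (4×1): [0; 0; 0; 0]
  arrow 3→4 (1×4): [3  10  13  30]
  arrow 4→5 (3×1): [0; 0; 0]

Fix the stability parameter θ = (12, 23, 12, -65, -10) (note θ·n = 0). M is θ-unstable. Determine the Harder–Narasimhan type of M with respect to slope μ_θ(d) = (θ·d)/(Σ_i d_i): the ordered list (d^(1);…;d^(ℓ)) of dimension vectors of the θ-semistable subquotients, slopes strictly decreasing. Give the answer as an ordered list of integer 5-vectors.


Interval decomposition of M: I[1,1], I[1,2], I[3,3]^3, I[3,4], I[5,5]^3.
HN type (ℓ=4): μ^(1)=23; μ^(2)=12; μ^(3)=-10; μ^(4)=-53/2

((0, 1, 0, 0, 0); (2, 0, 3, 0, 0); (0, 0, 0, 0, 3); (0, 0, 1, 1, 0))


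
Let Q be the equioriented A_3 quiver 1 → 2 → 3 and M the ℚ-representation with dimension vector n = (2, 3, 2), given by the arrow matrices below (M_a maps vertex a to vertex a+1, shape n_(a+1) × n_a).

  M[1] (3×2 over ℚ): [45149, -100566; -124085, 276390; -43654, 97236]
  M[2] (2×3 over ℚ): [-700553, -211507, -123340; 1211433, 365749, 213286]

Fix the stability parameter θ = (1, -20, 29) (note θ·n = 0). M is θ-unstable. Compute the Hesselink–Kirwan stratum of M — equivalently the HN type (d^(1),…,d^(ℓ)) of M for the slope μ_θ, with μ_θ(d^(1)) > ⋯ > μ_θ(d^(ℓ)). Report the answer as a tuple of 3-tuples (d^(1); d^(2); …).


Barcode: M ≅ I[1,1], I[1,3], I[2,2], I[2,3]. HN layers by μ_θ (4 steps, strictly decreasing):
  μ^(1)=29; μ^(2)=1; μ^(3)=-19/2; μ^(4)=-20

((0, 0, 2); (1, 0, 0); (1, 1, 0); (0, 2, 0))


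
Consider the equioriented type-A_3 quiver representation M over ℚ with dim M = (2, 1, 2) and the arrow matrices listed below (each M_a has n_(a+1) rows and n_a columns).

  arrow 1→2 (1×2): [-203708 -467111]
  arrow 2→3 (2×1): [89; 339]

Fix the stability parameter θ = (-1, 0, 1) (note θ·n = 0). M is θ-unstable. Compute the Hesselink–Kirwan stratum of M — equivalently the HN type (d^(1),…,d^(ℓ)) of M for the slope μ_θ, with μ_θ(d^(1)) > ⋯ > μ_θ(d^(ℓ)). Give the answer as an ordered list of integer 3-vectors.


Interval decomposition of M: I[1,1], I[1,3], I[3,3].
HN type (ℓ=3): μ^(1)=1; μ^(2)=0; μ^(3)=-1

((0, 0, 2); (0, 1, 0); (2, 0, 0))


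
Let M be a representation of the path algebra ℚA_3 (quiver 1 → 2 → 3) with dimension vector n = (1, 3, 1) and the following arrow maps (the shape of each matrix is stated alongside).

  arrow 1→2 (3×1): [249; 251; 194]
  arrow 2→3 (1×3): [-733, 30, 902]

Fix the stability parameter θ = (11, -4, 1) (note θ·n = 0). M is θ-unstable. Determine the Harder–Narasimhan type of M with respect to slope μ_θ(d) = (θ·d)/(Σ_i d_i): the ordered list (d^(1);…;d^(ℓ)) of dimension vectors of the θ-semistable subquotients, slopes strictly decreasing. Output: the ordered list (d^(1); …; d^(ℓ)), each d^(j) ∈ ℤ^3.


Barcode: M ≅ I[1,3], I[2,2]^2. HN layers by μ_θ (2 steps, strictly decreasing):
  μ^(1)=8/3; μ^(2)=-4

((1, 1, 1); (0, 2, 0))


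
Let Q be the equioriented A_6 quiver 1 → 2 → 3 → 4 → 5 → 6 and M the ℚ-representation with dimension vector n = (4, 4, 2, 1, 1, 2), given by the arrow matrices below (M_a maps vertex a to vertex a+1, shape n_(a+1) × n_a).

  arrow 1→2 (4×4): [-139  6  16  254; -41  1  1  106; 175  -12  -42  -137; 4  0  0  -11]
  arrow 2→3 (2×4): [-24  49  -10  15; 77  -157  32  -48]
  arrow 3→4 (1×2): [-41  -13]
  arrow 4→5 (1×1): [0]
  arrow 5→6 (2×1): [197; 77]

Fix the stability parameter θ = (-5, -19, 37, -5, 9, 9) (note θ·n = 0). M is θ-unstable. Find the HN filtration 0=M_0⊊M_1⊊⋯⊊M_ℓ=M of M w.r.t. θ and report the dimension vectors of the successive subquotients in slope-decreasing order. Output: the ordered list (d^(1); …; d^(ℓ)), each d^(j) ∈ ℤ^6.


Interval decomposition of M: I[1,1], I[1,2], I[1,3], I[1,4], I[2,2], I[5,6], I[6,6].
HN type (ℓ=6): μ^(1)=37; μ^(2)=16; μ^(3)=9; μ^(4)=-5; μ^(5)=-12; μ^(6)=-19

((0, 0, 1, 0, 0, 0); (0, 0, 1, 1, 0, 0); (0, 0, 0, 0, 1, 2); (1, 0, 0, 0, 0, 0); (3, 3, 0, 0, 0, 0); (0, 1, 0, 0, 0, 0))


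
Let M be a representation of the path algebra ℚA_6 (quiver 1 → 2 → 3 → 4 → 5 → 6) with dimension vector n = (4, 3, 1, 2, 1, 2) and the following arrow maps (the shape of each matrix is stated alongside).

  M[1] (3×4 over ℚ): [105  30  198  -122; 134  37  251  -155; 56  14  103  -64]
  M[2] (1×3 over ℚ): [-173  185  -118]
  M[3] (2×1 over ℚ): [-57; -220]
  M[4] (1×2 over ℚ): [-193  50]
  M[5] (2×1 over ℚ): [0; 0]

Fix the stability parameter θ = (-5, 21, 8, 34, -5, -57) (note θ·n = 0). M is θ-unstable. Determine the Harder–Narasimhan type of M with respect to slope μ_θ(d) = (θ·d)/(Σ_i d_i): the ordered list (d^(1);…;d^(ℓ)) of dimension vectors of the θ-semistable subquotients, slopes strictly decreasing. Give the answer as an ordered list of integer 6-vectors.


Via rank(M_{q-1}∘⋯∘M_p): M ≅ I[1,1], I[1,2]^2, I[1,5], I[4,4], I[6,6]^2.
μ_θ-semistable layers: μ^(1)=34; μ^(2)=21; μ^(3)=29/2; μ^(4)=-5; μ^(5)=-57

((0, 0, 0, 1, 0, 0); (0, 2, 0, 0, 0, 0); (0, 1, 1, 1, 1, 0); (4, 0, 0, 0, 0, 0); (0, 0, 0, 0, 0, 2))


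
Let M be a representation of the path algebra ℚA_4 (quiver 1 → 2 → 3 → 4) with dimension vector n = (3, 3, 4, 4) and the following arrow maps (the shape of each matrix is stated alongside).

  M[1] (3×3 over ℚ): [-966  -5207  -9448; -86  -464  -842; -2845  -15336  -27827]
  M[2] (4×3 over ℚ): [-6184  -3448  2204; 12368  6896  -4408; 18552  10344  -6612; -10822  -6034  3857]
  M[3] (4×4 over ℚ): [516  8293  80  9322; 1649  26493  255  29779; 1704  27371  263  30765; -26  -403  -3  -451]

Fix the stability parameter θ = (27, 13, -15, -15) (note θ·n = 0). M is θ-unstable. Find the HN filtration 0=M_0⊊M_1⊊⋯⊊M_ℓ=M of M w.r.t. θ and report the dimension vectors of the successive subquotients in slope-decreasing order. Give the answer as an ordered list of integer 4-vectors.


Interval decomposition of M: I[1,1], I[1,2], I[1,4], I[2,2], I[3,4]^3.
HN type (ℓ=5): μ^(1)=27; μ^(2)=20; μ^(3)=13; μ^(4)=5/2; μ^(5)=-15

((1, 0, 0, 0); (1, 1, 0, 0); (0, 1, 0, 0); (1, 1, 1, 1); (0, 0, 3, 3))


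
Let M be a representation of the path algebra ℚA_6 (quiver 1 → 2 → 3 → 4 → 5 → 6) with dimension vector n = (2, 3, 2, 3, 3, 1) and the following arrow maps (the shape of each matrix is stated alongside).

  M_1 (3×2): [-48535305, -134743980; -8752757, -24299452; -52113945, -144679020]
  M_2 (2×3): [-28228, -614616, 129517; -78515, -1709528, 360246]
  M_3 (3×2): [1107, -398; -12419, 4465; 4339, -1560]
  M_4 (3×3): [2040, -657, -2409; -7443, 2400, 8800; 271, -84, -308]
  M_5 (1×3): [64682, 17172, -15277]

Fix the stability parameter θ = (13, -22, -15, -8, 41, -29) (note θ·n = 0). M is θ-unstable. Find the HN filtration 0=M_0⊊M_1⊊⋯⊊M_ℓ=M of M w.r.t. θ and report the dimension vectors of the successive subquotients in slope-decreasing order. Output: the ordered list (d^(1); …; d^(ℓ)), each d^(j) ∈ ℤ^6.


Via rank(M_{q-1}∘⋯∘M_p): M ≅ I[1,1], I[1,6], I[2,2], I[2,5], I[4,4], I[5,5].
μ_θ-semistable layers: μ^(1)=41; μ^(2)=13; μ^(3)=6; μ^(4)=-8; μ^(5)=-15; μ^(6)=-22

((0, 0, 0, 0, 2, 0); (1, 0, 0, 0, 0, 0); (0, 0, 0, 0, 1, 1); (1, 1, 1, 3, 0, 0); (0, 0, 1, 0, 0, 0); (0, 2, 0, 0, 0, 0))


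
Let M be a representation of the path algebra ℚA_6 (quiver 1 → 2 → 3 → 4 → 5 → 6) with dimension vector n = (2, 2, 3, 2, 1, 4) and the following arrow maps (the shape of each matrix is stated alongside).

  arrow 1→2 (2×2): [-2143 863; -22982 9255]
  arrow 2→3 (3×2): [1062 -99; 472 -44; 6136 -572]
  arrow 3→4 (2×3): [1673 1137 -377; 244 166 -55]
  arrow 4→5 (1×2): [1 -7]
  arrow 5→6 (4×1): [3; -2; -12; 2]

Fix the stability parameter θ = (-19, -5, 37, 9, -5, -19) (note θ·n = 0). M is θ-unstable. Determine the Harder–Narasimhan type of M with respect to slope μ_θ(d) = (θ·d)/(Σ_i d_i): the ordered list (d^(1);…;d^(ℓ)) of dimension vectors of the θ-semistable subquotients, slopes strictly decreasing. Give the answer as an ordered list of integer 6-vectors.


Via rank(M_{q-1}∘⋯∘M_p): M ≅ I[1,2], I[1,6], I[3,3], I[3,4], I[6,6]^3.
μ_θ-semistable layers: μ^(1)=37; μ^(2)=23; μ^(3)=11/2; μ^(4)=-5; μ^(5)=-19

((0, 0, 1, 0, 0, 0); (0, 0, 1, 1, 0, 0); (0, 0, 1, 1, 1, 1); (0, 2, 0, 0, 0, 0); (2, 0, 0, 0, 0, 3))


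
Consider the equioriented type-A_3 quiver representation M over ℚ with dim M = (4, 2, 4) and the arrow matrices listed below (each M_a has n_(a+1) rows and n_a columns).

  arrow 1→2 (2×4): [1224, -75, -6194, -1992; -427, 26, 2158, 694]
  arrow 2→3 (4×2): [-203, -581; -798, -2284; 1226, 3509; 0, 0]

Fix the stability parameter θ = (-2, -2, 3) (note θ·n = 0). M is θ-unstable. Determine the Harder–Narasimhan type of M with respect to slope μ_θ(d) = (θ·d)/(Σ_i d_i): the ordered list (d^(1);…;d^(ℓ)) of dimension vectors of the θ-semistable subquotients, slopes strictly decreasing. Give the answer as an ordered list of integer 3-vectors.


Via rank(M_{q-1}∘⋯∘M_p): M ≅ I[1,1]^2, I[1,3]^2, I[3,3]^2.
μ_θ-semistable layers: μ^(1)=3; μ^(2)=-2

((0, 0, 4); (4, 2, 0))


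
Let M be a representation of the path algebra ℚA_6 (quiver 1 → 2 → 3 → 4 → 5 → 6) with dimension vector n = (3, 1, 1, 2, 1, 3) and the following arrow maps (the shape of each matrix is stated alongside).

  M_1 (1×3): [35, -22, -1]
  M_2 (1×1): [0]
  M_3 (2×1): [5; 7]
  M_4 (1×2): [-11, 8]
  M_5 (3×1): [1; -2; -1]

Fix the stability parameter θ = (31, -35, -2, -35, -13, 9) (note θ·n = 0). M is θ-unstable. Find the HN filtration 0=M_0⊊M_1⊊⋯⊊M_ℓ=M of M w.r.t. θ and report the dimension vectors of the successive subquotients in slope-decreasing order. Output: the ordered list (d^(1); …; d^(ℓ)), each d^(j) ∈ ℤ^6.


Via rank(M_{q-1}∘⋯∘M_p): M ≅ I[1,1]^2, I[1,2], I[3,6], I[4,4], I[6,6]^2.
μ_θ-semistable layers: μ^(1)=31; μ^(2)=9; μ^(3)=-2; μ^(4)=-13; μ^(5)=-37/2; μ^(6)=-35

((2, 0, 0, 0, 0, 0); (0, 0, 0, 0, 0, 3); (1, 1, 0, 0, 0, 0); (0, 0, 0, 0, 1, 0); (0, 0, 1, 1, 0, 0); (0, 0, 0, 1, 0, 0))


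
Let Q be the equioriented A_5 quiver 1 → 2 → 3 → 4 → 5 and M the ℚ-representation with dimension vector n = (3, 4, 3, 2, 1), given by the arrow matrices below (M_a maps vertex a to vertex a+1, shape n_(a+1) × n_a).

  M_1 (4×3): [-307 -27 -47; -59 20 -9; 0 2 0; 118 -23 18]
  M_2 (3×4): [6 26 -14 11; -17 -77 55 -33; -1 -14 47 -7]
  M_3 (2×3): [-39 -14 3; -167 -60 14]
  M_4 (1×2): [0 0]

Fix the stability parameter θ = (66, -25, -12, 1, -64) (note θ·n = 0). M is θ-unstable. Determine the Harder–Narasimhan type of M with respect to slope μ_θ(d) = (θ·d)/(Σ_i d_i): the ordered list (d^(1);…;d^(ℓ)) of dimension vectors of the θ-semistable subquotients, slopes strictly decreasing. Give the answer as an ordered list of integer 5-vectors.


Interval decomposition of M: I[1,3], I[1,4]^2, I[2,2], I[5,5].
HN type (ℓ=4): μ^(1)=29/3; μ^(2)=15/2; μ^(3)=-25; μ^(4)=-64

((1, 1, 1, 0, 0); (2, 2, 2, 2, 0); (0, 1, 0, 0, 0); (0, 0, 0, 0, 1))


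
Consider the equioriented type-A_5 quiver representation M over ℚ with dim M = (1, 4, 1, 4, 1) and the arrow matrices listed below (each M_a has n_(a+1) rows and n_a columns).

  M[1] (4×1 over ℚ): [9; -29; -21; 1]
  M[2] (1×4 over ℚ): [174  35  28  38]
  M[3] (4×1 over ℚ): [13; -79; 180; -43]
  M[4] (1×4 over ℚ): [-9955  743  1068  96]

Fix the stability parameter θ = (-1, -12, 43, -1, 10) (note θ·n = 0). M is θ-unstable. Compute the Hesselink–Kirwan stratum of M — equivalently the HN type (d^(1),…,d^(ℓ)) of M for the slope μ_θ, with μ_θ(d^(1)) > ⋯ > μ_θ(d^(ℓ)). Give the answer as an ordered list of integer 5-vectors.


Interval decomposition of M: I[1,4], I[2,2]^3, I[4,4]^2, I[4,5].
HN type (ℓ=5): μ^(1)=21; μ^(2)=10; μ^(3)=-1; μ^(4)=-13/2; μ^(5)=-12

((0, 0, 1, 1, 0); (0, 0, 0, 0, 1); (0, 0, 0, 3, 0); (1, 1, 0, 0, 0); (0, 3, 0, 0, 0))


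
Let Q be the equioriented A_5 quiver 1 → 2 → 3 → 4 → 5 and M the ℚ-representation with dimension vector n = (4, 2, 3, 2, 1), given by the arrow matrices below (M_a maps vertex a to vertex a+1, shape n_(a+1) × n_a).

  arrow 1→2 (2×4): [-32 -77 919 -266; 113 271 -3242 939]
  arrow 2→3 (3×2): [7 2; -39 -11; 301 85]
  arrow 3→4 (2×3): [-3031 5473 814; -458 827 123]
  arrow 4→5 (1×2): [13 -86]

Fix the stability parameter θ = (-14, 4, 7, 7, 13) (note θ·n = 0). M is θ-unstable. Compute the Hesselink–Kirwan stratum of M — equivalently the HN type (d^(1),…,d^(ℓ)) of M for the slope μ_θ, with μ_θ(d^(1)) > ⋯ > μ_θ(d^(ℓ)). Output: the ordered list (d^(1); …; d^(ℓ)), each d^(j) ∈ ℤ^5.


Barcode: M ≅ I[1,1]^2, I[1,3], I[1,5], I[3,4]. HN layers by μ_θ (4 steps, strictly decreasing):
  μ^(1)=13; μ^(2)=7; μ^(3)=4; μ^(4)=-14

((0, 0, 0, 0, 1); (0, 0, 3, 2, 0); (0, 2, 0, 0, 0); (4, 0, 0, 0, 0))


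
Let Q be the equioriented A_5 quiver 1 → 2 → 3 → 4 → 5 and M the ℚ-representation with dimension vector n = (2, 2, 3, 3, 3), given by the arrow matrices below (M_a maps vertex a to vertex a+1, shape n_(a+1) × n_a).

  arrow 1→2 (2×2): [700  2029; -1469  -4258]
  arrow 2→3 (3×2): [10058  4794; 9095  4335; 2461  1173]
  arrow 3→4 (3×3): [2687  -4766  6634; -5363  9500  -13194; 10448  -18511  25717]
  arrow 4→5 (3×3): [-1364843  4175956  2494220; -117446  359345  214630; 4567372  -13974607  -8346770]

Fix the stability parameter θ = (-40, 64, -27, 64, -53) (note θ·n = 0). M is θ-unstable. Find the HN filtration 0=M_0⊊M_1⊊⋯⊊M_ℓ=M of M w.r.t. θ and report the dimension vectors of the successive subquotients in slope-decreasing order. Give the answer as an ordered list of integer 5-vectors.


Via rank(M_{q-1}∘⋯∘M_p): M ≅ I[1,2], I[1,5], I[3,4], I[3,5], I[5,5].
μ_θ-semistable layers: μ^(1)=64; μ^(2)=12; μ^(3)=11/2; μ^(4)=-27; μ^(5)=-40; μ^(6)=-53

((0, 1, 0, 1, 0); (0, 1, 1, 1, 1); (0, 0, 0, 1, 1); (0, 0, 2, 0, 0); (2, 0, 0, 0, 0); (0, 0, 0, 0, 1))


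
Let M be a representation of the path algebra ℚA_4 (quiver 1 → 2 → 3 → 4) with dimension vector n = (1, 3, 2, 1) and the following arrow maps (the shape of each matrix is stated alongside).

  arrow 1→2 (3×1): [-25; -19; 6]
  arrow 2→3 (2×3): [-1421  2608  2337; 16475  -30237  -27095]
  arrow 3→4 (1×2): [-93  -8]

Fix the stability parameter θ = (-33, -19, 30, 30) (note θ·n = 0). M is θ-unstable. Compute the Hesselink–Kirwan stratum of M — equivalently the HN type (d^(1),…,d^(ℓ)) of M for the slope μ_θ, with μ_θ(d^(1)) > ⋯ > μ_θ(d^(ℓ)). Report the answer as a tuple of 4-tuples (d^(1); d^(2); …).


Interval decomposition of M: I[1,4], I[2,2], I[2,3].
HN type (ℓ=3): μ^(1)=30; μ^(2)=-19; μ^(3)=-33

((0, 0, 2, 1); (0, 3, 0, 0); (1, 0, 0, 0))


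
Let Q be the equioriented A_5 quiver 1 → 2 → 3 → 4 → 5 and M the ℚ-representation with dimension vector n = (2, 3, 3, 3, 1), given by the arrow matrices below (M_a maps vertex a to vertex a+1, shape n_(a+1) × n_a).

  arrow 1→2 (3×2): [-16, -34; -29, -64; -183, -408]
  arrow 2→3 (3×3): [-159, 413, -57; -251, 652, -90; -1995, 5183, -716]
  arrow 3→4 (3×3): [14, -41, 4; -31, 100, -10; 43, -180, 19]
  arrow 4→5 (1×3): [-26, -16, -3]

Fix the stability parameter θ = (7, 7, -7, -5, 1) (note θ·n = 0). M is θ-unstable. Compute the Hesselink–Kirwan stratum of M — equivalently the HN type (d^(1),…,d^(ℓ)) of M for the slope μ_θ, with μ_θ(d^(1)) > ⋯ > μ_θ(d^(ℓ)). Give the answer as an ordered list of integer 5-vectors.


Interval decomposition of M: I[1,4], I[1,5], I[2,4].
HN type (ℓ=3): μ^(1)=1; μ^(2)=1/2; μ^(3)=-5/3

((0, 0, 0, 0, 1); (2, 2, 2, 2, 0); (0, 1, 1, 1, 0))


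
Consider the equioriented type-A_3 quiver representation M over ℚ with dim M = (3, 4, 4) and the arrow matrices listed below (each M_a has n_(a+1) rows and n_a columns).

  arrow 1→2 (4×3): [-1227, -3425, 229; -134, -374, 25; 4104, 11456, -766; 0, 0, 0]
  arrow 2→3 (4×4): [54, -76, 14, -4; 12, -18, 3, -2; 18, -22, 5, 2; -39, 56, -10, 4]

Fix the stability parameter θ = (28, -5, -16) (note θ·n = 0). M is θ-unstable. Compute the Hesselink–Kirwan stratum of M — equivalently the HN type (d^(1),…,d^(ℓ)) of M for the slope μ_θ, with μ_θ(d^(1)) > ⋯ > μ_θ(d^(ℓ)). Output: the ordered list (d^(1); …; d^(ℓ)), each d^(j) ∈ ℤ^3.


Barcode: M ≅ I[1,1], I[1,2], I[1,3], I[2,2], I[2,3], I[3,3]^2. HN layers by μ_θ (6 steps, strictly decreasing):
  μ^(1)=28; μ^(2)=23/2; μ^(3)=7/3; μ^(4)=-5; μ^(5)=-21/2; μ^(6)=-16

((1, 0, 0); (1, 1, 0); (1, 1, 1); (0, 1, 0); (0, 1, 1); (0, 0, 2))


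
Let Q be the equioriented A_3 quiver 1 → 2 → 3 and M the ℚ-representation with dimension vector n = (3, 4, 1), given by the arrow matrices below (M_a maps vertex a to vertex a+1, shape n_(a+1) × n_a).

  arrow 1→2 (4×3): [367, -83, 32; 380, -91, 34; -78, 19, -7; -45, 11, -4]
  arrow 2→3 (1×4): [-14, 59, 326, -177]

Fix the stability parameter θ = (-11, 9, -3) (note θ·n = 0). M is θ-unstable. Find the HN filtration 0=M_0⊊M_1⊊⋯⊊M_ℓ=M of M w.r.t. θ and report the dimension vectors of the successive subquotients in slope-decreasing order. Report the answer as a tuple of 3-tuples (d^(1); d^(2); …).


Barcode: M ≅ I[1,2]^2, I[1,3], I[2,2]. HN layers by μ_θ (3 steps, strictly decreasing):
  μ^(1)=9; μ^(2)=3; μ^(3)=-11

((0, 3, 0); (0, 1, 1); (3, 0, 0))


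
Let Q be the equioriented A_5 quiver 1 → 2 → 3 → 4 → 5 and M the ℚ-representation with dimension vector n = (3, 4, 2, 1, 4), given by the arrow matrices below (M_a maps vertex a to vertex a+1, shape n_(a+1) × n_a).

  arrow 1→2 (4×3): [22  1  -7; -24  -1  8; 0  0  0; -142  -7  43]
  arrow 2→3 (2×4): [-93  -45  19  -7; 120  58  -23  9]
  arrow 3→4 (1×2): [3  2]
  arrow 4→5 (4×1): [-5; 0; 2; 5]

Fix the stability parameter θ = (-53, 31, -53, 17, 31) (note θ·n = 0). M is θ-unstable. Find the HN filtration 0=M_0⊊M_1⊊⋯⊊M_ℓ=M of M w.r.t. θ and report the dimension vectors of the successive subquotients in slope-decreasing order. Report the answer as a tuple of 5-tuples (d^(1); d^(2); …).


Via rank(M_{q-1}∘⋯∘M_p): M ≅ I[1,1], I[1,3], I[1,5], I[2,2]^2, I[5,5]^3.
μ_θ-semistable layers: μ^(1)=31; μ^(2)=17; μ^(3)=-11; μ^(4)=-53

((0, 2, 0, 0, 4); (0, 0, 0, 1, 0); (0, 2, 2, 0, 0); (3, 0, 0, 0, 0))


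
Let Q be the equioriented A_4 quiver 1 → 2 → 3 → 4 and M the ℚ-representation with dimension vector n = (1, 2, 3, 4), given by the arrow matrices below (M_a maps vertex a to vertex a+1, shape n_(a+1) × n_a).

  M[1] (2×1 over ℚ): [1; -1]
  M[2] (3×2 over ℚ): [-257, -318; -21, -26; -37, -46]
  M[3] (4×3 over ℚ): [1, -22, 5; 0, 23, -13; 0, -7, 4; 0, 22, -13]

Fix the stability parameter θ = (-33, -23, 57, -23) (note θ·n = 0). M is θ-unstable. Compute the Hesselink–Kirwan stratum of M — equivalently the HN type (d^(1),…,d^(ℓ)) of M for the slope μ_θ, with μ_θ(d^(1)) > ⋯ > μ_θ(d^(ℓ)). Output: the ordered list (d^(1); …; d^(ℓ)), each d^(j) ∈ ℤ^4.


Barcode: M ≅ I[1,4], I[2,4], I[3,4], I[4,4]. HN layers by μ_θ (3 steps, strictly decreasing):
  μ^(1)=17; μ^(2)=-23; μ^(3)=-33

((0, 0, 3, 3); (0, 2, 0, 1); (1, 0, 0, 0))


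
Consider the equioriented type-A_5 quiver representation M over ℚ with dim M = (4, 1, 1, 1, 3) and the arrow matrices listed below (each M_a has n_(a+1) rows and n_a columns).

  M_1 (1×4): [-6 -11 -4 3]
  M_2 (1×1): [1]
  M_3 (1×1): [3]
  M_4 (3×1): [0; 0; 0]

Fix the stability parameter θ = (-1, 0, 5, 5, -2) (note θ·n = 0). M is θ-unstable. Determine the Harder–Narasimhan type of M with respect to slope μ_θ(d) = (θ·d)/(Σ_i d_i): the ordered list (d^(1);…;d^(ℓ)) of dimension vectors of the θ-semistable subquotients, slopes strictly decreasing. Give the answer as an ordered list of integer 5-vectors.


Via rank(M_{q-1}∘⋯∘M_p): M ≅ I[1,1]^3, I[1,4], I[5,5]^3.
μ_θ-semistable layers: μ^(1)=5; μ^(2)=0; μ^(3)=-1; μ^(4)=-2

((0, 0, 1, 1, 0); (0, 1, 0, 0, 0); (4, 0, 0, 0, 0); (0, 0, 0, 0, 3))


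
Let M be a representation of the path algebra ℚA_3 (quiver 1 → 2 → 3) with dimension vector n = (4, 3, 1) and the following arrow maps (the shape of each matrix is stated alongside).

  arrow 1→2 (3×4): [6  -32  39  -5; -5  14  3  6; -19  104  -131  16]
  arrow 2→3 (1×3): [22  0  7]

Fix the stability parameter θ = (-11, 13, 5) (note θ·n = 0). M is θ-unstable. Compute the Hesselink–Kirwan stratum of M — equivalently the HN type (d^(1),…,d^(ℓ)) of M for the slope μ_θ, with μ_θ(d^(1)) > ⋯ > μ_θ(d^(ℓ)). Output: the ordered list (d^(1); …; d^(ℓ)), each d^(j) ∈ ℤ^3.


Barcode: M ≅ I[1,1], I[1,2]^2, I[1,3]. HN layers by μ_θ (3 steps, strictly decreasing):
  μ^(1)=13; μ^(2)=9; μ^(3)=-11

((0, 2, 0); (0, 1, 1); (4, 0, 0))


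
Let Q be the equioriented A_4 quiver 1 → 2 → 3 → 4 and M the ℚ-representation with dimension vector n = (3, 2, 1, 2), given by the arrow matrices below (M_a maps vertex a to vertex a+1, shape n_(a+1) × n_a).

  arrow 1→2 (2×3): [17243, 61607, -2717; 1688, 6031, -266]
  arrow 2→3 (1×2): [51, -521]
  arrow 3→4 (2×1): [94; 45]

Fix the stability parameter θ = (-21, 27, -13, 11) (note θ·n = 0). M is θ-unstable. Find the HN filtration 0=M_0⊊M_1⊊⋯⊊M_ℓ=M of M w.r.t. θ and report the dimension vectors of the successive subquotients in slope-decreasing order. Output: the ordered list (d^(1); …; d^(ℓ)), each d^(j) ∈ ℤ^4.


Interval decomposition of M: I[1,1], I[1,2], I[1,4], I[4,4].
HN type (ℓ=4): μ^(1)=27; μ^(2)=11; μ^(3)=7; μ^(4)=-21

((0, 1, 0, 0); (0, 0, 0, 2); (0, 1, 1, 0); (3, 0, 0, 0))


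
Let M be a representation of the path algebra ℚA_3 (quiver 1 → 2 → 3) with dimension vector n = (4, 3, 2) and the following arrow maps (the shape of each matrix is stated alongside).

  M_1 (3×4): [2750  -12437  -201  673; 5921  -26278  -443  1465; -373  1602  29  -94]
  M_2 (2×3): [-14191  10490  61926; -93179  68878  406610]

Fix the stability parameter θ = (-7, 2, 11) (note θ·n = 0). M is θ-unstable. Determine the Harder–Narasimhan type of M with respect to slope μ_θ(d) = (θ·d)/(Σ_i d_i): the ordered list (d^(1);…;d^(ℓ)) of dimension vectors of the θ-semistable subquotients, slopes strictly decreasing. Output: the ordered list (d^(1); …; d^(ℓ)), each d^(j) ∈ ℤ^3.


Barcode: M ≅ I[1,1], I[1,2], I[1,3]^2. HN layers by μ_θ (3 steps, strictly decreasing):
  μ^(1)=11; μ^(2)=2; μ^(3)=-7

((0, 0, 2); (0, 3, 0); (4, 0, 0))


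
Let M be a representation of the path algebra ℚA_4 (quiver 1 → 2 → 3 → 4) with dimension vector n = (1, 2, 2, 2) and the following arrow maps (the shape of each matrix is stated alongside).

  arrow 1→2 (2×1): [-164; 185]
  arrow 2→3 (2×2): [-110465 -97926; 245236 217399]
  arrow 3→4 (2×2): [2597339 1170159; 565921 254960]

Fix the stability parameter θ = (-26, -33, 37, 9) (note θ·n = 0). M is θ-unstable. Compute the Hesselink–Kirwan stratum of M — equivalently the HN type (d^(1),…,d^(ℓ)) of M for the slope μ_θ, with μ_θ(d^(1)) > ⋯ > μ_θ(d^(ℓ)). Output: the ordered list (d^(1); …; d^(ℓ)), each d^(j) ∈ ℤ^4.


Via rank(M_{q-1}∘⋯∘M_p): M ≅ I[1,4], I[2,4].
μ_θ-semistable layers: μ^(1)=23; μ^(2)=-59/2; μ^(3)=-33

((0, 0, 2, 2); (1, 1, 0, 0); (0, 1, 0, 0))


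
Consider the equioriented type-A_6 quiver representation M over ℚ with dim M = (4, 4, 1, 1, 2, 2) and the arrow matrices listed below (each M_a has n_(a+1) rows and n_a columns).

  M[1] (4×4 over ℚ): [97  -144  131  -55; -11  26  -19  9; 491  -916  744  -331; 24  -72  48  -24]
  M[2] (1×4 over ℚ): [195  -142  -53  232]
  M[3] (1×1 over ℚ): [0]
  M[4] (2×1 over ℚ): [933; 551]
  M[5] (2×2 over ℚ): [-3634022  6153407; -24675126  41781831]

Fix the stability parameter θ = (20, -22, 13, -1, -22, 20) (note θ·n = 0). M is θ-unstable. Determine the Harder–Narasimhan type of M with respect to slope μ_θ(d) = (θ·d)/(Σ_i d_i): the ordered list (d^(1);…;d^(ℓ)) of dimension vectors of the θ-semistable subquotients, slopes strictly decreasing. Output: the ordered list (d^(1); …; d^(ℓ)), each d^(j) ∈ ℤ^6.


Via rank(M_{q-1}∘⋯∘M_p): M ≅ I[1,1], I[1,2]^2, I[1,3], I[2,2], I[4,6], I[5,5], I[6,6].
μ_θ-semistable layers: μ^(1)=20; μ^(2)=13; μ^(3)=-1; μ^(4)=-23/2; μ^(5)=-22

((1, 0, 0, 0, 0, 2); (0, 0, 1, 0, 0, 0); (3, 3, 0, 0, 0, 0); (0, 0, 0, 1, 1, 0); (0, 1, 0, 0, 1, 0))


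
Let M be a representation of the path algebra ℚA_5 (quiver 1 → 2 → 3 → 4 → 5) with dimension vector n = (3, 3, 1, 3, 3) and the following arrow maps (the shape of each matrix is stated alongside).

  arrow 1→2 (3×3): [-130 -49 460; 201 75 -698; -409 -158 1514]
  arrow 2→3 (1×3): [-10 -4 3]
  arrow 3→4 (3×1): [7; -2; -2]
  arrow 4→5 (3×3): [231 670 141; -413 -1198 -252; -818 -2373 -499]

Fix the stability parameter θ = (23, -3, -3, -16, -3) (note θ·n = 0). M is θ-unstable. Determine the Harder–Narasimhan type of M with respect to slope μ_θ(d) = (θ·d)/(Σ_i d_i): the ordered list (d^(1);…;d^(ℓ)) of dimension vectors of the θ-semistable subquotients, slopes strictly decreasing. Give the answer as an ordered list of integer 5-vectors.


Interval decomposition of M: I[1,2]^2, I[1,5], I[4,5]^2.
HN type (ℓ=4): μ^(1)=10; μ^(2)=-2/5; μ^(3)=-3; μ^(4)=-16

((2, 2, 0, 0, 0); (1, 1, 1, 1, 1); (0, 0, 0, 0, 2); (0, 0, 0, 2, 0))


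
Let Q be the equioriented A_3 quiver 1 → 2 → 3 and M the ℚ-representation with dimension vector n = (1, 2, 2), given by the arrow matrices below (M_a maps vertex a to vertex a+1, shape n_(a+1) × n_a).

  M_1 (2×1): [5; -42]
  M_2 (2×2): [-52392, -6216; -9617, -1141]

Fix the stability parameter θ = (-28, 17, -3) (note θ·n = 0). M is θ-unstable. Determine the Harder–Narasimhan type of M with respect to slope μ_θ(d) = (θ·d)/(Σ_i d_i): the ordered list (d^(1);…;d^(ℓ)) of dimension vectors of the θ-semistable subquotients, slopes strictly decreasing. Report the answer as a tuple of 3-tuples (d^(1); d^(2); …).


Via rank(M_{q-1}∘⋯∘M_p): M ≅ I[1,3], I[2,2], I[3,3].
μ_θ-semistable layers: μ^(1)=17; μ^(2)=7; μ^(3)=-3; μ^(4)=-28

((0, 1, 0); (0, 1, 1); (0, 0, 1); (1, 0, 0))


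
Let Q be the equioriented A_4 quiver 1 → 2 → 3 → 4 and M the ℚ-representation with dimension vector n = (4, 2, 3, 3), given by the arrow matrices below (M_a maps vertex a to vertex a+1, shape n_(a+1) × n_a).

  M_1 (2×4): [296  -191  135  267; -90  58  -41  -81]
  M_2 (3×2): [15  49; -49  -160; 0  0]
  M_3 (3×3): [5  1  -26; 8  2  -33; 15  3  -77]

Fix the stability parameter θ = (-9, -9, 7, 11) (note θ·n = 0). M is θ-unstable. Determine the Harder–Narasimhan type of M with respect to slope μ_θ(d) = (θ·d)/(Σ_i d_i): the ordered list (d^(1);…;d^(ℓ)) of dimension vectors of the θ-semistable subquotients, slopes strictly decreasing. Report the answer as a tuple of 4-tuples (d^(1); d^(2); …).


Via rank(M_{q-1}∘⋯∘M_p): M ≅ I[1,1]^2, I[1,4]^2, I[3,4].
μ_θ-semistable layers: μ^(1)=11; μ^(2)=7; μ^(3)=-9

((0, 0, 0, 3); (0, 0, 3, 0); (4, 2, 0, 0))


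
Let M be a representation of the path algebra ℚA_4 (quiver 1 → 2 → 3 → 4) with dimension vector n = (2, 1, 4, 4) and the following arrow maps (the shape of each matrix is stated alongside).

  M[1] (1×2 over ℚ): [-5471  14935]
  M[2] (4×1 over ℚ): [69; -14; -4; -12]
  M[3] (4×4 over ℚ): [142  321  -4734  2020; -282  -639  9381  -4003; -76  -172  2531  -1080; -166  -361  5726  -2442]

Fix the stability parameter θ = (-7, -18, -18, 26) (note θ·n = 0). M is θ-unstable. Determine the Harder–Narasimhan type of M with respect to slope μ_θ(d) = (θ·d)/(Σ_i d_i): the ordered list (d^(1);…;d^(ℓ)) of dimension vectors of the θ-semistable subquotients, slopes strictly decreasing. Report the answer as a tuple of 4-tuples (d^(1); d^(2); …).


Interval decomposition of M: I[1,1], I[1,3], I[3,4]^3, I[4,4].
HN type (ℓ=4): μ^(1)=26; μ^(2)=-7; μ^(3)=-43/3; μ^(4)=-18

((0, 0, 0, 4); (1, 0, 0, 0); (1, 1, 1, 0); (0, 0, 3, 0))
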